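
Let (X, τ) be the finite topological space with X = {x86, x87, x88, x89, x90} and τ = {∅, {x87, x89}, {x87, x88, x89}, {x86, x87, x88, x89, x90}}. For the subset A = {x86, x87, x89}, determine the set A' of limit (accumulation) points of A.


A' = {x86, x87, x88, x89, x90}

For each x ∈ X, list the open sets U ∈ τ with x ∈ U, then check whether U ∩ (A ∖ {x}) ≠ ∅ for every such U.
  x = x86: opens ∋ x are {x86, x87, x88, x89, x90}; each meets A ∖ {x86}, so x IS a limit point.
  x = x87: opens ∋ x are {x87, x89}, {x87, x88, x89}, {x86, x87, x88, x89, x90}; each meets A ∖ {x87}, so x IS a limit point.
  x = x88: opens ∋ x are {x87, x88, x89}, {x86, x87, x88, x89, x90}; each meets A ∖ {x88}, so x IS a limit point.
  x = x89: opens ∋ x are {x87, x89}, {x87, x88, x89}, {x86, x87, x88, x89, x90}; each meets A ∖ {x89}, so x IS a limit point.
  x = x90: opens ∋ x are {x86, x87, x88, x89, x90}; each meets A ∖ {x90}, so x IS a limit point.
Collecting: A' = {x86, x87, x88, x89, x90}.


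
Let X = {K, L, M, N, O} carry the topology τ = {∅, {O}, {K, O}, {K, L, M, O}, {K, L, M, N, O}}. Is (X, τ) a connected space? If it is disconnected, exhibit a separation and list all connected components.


(X, τ) is connected.

Find clopen sets (U ∈ τ with X ∖ U ∈ τ):
  U = ∅, X ∖ U = {K, L, M, N, O} — both open, so U is clopen.
  U = {K, L, M, N, O}, X ∖ U = ∅ — both open, so U is clopen.
Only trivial clopens (∅ and X) exist, so (X, τ) is connected.
Compute connected components by grouping points that agree on all clopens:
  component: {K, L, M, N, O}


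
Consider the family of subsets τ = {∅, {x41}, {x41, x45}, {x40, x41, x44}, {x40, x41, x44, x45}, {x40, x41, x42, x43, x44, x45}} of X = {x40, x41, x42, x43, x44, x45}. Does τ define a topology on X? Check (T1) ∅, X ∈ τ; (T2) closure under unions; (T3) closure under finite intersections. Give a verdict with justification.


τ IS a topology on X.

Axiom (T1): ∅ ∈ τ? Yes; X ∈ τ? Yes.
Axiom (T2/T3): check pairwise unions and intersections of members of τ.
All pairwise intersections and unions checked — each lies in τ. Therefore τ satisfies (T1), (T2), (T3): it IS a topology on X.


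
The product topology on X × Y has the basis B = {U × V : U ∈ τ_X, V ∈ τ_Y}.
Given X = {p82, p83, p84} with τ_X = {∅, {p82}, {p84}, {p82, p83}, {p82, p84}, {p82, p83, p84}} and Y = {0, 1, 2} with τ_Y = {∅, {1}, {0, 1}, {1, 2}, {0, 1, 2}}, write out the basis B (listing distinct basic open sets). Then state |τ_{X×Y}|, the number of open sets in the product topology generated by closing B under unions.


Basis B = {∅ × ∅, {p82} × {1}, {p84} × {1}, {p82} × {0, 1}, {p82} × {1, 2}, {p82, p83} × {1}, {p82, p84} × {1}, {p84} × {0, 1}, {p84} × {1, 2}, {p82} × {0, 1, 2}, {p82, p83, p84} × {1}, {p84} × {0, 1, 2}, {p82, p83} × {0, 1}, {p82, p84} × {0, 1}, {p82, p83} × {1, 2}, {p82, p84} × {1, 2}, {p82, p83} × {0, 1, 2}, {p82, p84} × {0, 1, 2}, {p82, p83, p84} × {0, 1}, {p82, p83, p84} × {1, 2}, {p82, p83, p84} × {0, 1, 2}}; |τ_{X×Y}| = 70.

Enumerate products U × V with U ∈ τ_X, V ∈ τ_Y (deduplicated):
  ∅ × ∅ = {} (∅)
  {p82} × {1} = {(p82,1)}
  {p84} × {1} = {(p84,1)}
  {p82} × {0, 1} = {(p82,0), (p82,1)}
  {p82} × {1, 2} = {(p82,1), (p82,2)}
  {p82, p83} × {1} = {(p82,1), (p83,1)}
  {p82, p84} × {1} = {(p82,1), (p84,1)}
  {p84} × {0, 1} = {(p84,0), (p84,1)}
  {p84} × {1, 2} = {(p84,1), (p84,2)}
  {p82} × {0, 1, 2} = {(p82,0), (p82,1), (p82,2)}
  {p82, p83, p84} × {1} = {(p82,1), (p83,1), (p84,1)}
  {p84} × {0, 1, 2} = {(p84,0), (p84,1), (p84,2)}
  {p82, p83} × {0, 1} = {(p82,0), (p82,1), (p83,0), (p83,1)}
  {p82, p84} × {0, 1} = {(p82,0), (p82,1), (p84,0), (p84,1)}
  {p82, p83} × {1, 2} = {(p82,1), (p82,2), (p83,1), (p83,2)}
  {p82, p84} × {1, 2} = {(p82,1), (p82,2), (p84,1), (p84,2)}
  {p82, p83} × {0, 1, 2} = {(p82,0), (p82,1), (p82,2), (p83,0), (p83,1), (p83,2)}
  {p82, p84} × {0, 1, 2} = {(p82,0), (p82,1), (p82,2), (p84,0), (p84,1), (p84,2)}
  {p82, p83, p84} × {0, 1} = {(p82,0), (p82,1), (p83,0), (p83,1), (p84,0), (p84,1)}
  {p82, p83, p84} × {1, 2} = {(p82,1), (p82,2), (p83,1), (p83,2), (p84,1), (p84,2)}
  {p82, p83, p84} × {0, 1, 2} = {(p82,0), (p82,1), (p82,2), (p83,0), (p83,1), (p83,2), (p84,0), (p84,1), (p84,2)}
These 21 distinct sets form the basis B.
Close under arbitrary unions to get τ_{X×Y}; counting gives |τ_{X×Y}| = 70.


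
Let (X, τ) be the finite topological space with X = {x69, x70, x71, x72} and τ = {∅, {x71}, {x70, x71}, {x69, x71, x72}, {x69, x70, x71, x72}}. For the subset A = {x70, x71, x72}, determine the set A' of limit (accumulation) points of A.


A' = {x69, x70, x72}

For each x ∈ X, list the open sets U ∈ τ with x ∈ U, then check whether U ∩ (A ∖ {x}) ≠ ∅ for every such U.
  x = x69: opens ∋ x are {x69, x71, x72}, {x69, x70, x71, x72}; each meets A ∖ {x69}, so x IS a limit point.
  x = x70: opens ∋ x are {x70, x71}, {x69, x70, x71, x72}; each meets A ∖ {x70}, so x IS a limit point.
  x = x71: open {x71} ∋ x has {x71} ∩ (A ∖ {x71}) = ∅, so x is NOT a limit point.
  x = x72: opens ∋ x are {x69, x71, x72}, {x69, x70, x71, x72}; each meets A ∖ {x72}, so x IS a limit point.
Collecting: A' = {x69, x70, x72}.


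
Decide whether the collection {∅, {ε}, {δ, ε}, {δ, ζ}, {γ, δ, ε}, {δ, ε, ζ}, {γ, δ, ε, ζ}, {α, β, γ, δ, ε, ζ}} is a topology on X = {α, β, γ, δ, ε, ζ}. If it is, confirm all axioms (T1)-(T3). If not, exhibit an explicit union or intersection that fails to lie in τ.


τ is NOT a topology on X.

Axiom (T1): ∅ ∈ τ? Yes; X ∈ τ? Yes.
Axiom (T2/T3): check pairwise unions and intersections of members of τ.
Counterexample for (T3): {δ, ε} ∩ {δ, ζ} = {δ} ∉ τ. Therefore τ is NOT a topology.


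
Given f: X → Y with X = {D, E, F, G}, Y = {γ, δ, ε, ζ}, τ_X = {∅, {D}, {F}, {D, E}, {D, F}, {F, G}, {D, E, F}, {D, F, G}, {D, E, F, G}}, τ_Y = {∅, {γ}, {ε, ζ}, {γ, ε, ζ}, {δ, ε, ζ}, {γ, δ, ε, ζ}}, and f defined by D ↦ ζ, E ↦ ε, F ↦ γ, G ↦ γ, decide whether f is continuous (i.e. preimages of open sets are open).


f IS continuous.

Compute f^{-1}(U) for each U ∈ τ_Y:
  U = ∅: f^{-1}(U) = ∅ ∈ τ_X ✓.
  U = {γ}: f^{-1}(U) = {F, G} ∈ τ_X ✓.
  U = {ε, ζ}: f^{-1}(U) = {D, E} ∈ τ_X ✓.
  U = {γ, ε, ζ}: f^{-1}(U) = {D, E, F, G} ∈ τ_X ✓.
  U = {δ, ε, ζ}: f^{-1}(U) = {D, E} ∈ τ_X ✓.
  U = {γ, δ, ε, ζ}: f^{-1}(U) = {D, E, F, G} ∈ τ_X ✓.
Every preimage lies in τ_X, so f IS continuous.


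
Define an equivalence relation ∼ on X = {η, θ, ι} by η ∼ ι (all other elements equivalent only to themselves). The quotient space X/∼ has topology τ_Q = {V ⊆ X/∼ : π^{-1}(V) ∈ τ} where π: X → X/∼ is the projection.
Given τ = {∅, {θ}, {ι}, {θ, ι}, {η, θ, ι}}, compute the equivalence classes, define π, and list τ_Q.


X/∼ = {[η=ι], [θ]}; |τ_Q| = 3.

Equivalence classes: [η=ι], [θ].
Quotient map π: X → X/∼ sends η ↦ [η=ι], θ ↦ [θ], ι ↦ [η=ι].
For each subset V ⊆ X/∼, compute π^{-1}(V) ⊆ X and check whether π^{-1}(V) ∈ τ. V is open in τ_Q iff π^{-1}(V) ∈ τ.
  V = {}: π^{-1}(V) = ∅ ∈ τ ✓.
  V = {[η=ι]}: π^{-1}(V) = {η, ι} ∉ τ ✗.
  V = {[θ]}: π^{-1}(V) = {θ} ∈ τ ✓.
  V = {[η=ι], [θ]}: π^{-1}(V) = {η, θ, ι} ∈ τ ✓.
Open sets in the quotient: τ_Q = {{}, {[θ]}, {[η=ι], [θ]}} (3 elements).


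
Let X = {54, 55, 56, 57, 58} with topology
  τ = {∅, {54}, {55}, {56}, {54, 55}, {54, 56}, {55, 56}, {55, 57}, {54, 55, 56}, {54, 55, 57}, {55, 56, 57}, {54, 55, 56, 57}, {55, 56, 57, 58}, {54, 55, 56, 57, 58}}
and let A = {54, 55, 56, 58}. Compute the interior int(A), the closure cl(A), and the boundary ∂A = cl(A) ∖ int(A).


int(A) = {54, 55, 56}, cl(A) = {54, 55, 56, 57, 58}, ∂A = {57, 58}.

Closed sets in (X, τ) are complements of opens:
  closed(X, τ) = {∅, {54}, {58}, {54, 58}, {56, 58}, {57, 58}, {54, 56, 58}, {54, 57, 58}, {55, 57, 58}, {56, 57, 58}, {54, 55, 57, 58}, {54, 56, 57, 58}, {55, 56, 57, 58}, {54, 55, 56, 57, 58}}.
int(A) = ⋃ {U ∈ τ : U ⊆ A}. Opens contained in A: ∅, {54}, {55}, {56}, {54, 55}, {54, 56}, {55, 56}, {54, 55, 56}.
Taking the union of these: int(A) = {54, 55, 56}.
cl(A) = ⋂ {C closed : A ⊆ C}. Closed sets containing A: {54, 55, 56, 57, 58}.
Intersecting these: cl(A) = {54, 55, 56, 57, 58}.
∂A = cl(A) ∖ int(A) = {54, 55, 56, 57, 58} ∖ {54, 55, 56} = {57, 58}.


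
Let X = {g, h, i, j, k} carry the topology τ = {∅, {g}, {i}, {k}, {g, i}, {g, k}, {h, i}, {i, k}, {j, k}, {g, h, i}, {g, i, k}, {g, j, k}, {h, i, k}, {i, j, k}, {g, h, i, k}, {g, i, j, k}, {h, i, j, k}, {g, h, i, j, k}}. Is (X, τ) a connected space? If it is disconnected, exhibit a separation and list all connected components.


(X, τ) is disconnected; components = [{g}, {h, i}, {j, k}].

Find clopen sets (U ∈ τ with X ∖ U ∈ τ):
  U = ∅, X ∖ U = {g, h, i, j, k} — both open, so U is clopen.
  U = {g}, X ∖ U = {h, i, j, k} — both open, so U is clopen.
  U = {h, i}, X ∖ U = {g, j, k} — both open, so U is clopen.
  U = {j, k}, X ∖ U = {g, h, i} — both open, so U is clopen.
  U = {g, h, i}, X ∖ U = {j, k} — both open, so U is clopen.
  U = {g, j, k}, X ∖ U = {h, i} — both open, so U is clopen.
  U = {h, i, j, k}, X ∖ U = {g} — both open, so U is clopen.
  U = {g, h, i, j, k}, X ∖ U = ∅ — both open, so U is clopen.
Nontrivial clopen(s) exist: e.g. {g, j, k}. So (X, τ) is disconnected.
Compute connected components by grouping points that agree on all clopens:
  component: {g}
  component: {h, i}
  component: {j, k}


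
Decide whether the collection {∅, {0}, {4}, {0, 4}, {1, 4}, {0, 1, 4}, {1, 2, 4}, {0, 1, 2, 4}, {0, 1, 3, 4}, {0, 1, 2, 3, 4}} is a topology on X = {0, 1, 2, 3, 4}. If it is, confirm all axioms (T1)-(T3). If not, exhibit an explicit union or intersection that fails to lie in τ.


τ IS a topology on X.

Axiom (T1): ∅ ∈ τ? Yes; X ∈ τ? Yes.
Axiom (T2/T3): check pairwise unions and intersections of members of τ.
All pairwise intersections and unions checked — each lies in τ. Therefore τ satisfies (T1), (T2), (T3): it IS a topology on X.


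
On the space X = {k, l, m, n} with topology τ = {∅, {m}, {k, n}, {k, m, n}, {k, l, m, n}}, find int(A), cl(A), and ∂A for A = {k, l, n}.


int(A) = {k, n}, cl(A) = {k, l, n}, ∂A = {l}.

Closed sets in (X, τ) are complements of opens:
  closed(X, τ) = {∅, {l}, {l, m}, {k, l, n}, {k, l, m, n}}.
int(A) = ⋃ {U ∈ τ : U ⊆ A}. Opens contained in A: ∅, {k, n}.
Taking the union of these: int(A) = {k, n}.
cl(A) = ⋂ {C closed : A ⊆ C}. Closed sets containing A: {k, l, n}, {k, l, m, n}.
Intersecting these: cl(A) = {k, l, n}.
∂A = cl(A) ∖ int(A) = {k, l, n} ∖ {k, n} = {l}.


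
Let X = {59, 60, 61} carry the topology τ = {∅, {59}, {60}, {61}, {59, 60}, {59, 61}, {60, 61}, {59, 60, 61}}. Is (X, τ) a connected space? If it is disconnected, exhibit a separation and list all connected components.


(X, τ) is disconnected; components = [{59}, {60}, {61}].

Find clopen sets (U ∈ τ with X ∖ U ∈ τ):
  U = ∅, X ∖ U = {59, 60, 61} — both open, so U is clopen.
  U = {59}, X ∖ U = {60, 61} — both open, so U is clopen.
  U = {60}, X ∖ U = {59, 61} — both open, so U is clopen.
  U = {61}, X ∖ U = {59, 60} — both open, so U is clopen.
  U = {59, 60}, X ∖ U = {61} — both open, so U is clopen.
  U = {59, 61}, X ∖ U = {60} — both open, so U is clopen.
  U = {60, 61}, X ∖ U = {59} — both open, so U is clopen.
  U = {59, 60, 61}, X ∖ U = ∅ — both open, so U is clopen.
Nontrivial clopen(s) exist: e.g. {60}. So (X, τ) is disconnected.
Compute connected components by grouping points that agree on all clopens:
  component: {59}
  component: {60}
  component: {61}


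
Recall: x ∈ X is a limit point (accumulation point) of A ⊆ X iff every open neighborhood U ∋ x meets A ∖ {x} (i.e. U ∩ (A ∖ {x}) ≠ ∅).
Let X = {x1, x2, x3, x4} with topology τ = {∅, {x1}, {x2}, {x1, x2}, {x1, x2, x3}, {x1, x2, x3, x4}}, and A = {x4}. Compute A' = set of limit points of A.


A' = ∅

For each x ∈ X, list the open sets U ∈ τ with x ∈ U, then check whether U ∩ (A ∖ {x}) ≠ ∅ for every such U.
  x = x1: open {x1} ∋ x has {x1} ∩ (A ∖ {x1}) = ∅, so x is NOT a limit point.
  x = x2: open {x2} ∋ x has {x2} ∩ (A ∖ {x2}) = ∅, so x is NOT a limit point.
  x = x3: open {x1, x2, x3} ∋ x has {x1, x2, x3} ∩ (A ∖ {x3}) = ∅, so x is NOT a limit point.
  x = x4: open {x1, x2, x3, x4} ∋ x has {x1, x2, x3, x4} ∩ (A ∖ {x4}) = ∅, so x is NOT a limit point.
Collecting: A' = ∅.


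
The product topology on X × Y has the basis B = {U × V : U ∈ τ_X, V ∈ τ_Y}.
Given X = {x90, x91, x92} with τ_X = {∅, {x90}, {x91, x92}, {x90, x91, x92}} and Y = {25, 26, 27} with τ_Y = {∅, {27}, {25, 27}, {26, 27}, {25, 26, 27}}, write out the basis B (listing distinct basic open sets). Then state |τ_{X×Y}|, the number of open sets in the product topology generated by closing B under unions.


Basis B = {∅ × ∅, {x90} × {27}, {x90} × {25, 27}, {x90} × {26, 27}, {x91, x92} × {27}, {x90} × {25, 26, 27}, {x90, x91, x92} × {27}, {x91, x92} × {25, 27}, {x91, x92} × {26, 27}, {x90, x91, x92} × {25, 27}, {x90, x91, x92} × {26, 27}, {x91, x92} × {25, 26, 27}, {x90, x91, x92} × {25, 26, 27}}; |τ_{X×Y}| = 25.

Enumerate products U × V with U ∈ τ_X, V ∈ τ_Y (deduplicated):
  ∅ × ∅ = {} (∅)
  {x90} × {27} = {(x90,27)}
  {x90} × {25, 27} = {(x90,25), (x90,27)}
  {x90} × {26, 27} = {(x90,26), (x90,27)}
  {x91, x92} × {27} = {(x91,27), (x92,27)}
  {x90} × {25, 26, 27} = {(x90,25), (x90,26), (x90,27)}
  {x90, x91, x92} × {27} = {(x90,27), (x91,27), (x92,27)}
  {x91, x92} × {25, 27} = {(x91,25), (x91,27), (x92,25), (x92,27)}
  {x91, x92} × {26, 27} = {(x91,26), (x91,27), (x92,26), (x92,27)}
  {x90, x91, x92} × {25, 27} = {(x90,25), (x90,27), (x91,25), (x91,27), (x92,25), (x92,27)}
  {x90, x91, x92} × {26, 27} = {(x90,26), (x90,27), (x91,26), (x91,27), (x92,26), (x92,27)}
  {x91, x92} × {25, 26, 27} = {(x91,25), (x91,26), (x91,27), (x92,25), (x92,26), (x92,27)}
  {x90, x91, x92} × {25, 26, 27} = {(x90,25), (x90,26), (x90,27), (x91,25), (x91,26), (x91,27), (x92,25), (x92,26), (x92,27)}
These 13 distinct sets form the basis B.
Close under arbitrary unions to get τ_{X×Y}; counting gives |τ_{X×Y}| = 25.


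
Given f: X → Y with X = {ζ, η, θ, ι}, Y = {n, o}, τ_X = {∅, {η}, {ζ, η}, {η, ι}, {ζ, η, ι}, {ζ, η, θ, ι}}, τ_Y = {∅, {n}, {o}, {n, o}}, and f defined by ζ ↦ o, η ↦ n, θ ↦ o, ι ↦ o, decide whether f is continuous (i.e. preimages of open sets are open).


f is NOT continuous.

Compute f^{-1}(U) for each U ∈ τ_Y:
  U = ∅: f^{-1}(U) = ∅ ∈ τ_X ✓.
  U = {n}: f^{-1}(U) = {η} ∈ τ_X ✓.
  U = {o}: f^{-1}(U) = {ζ, θ, ι} ∉ τ_X ✗.
  U = {n, o}: f^{-1}(U) = {ζ, η, θ, ι} ∈ τ_X ✓.
Found U = {o} with f^{-1}(U) = {ζ, θ, ι} not in τ_X. Therefore f is NOT continuous.


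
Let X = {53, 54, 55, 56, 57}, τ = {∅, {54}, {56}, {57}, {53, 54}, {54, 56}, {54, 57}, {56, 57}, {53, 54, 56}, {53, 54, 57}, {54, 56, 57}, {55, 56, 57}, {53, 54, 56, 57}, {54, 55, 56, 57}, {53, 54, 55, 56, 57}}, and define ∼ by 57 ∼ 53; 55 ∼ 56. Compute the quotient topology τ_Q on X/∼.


X/∼ = {[53=57], [54], [55=56]}; |τ_Q| = 4.

Equivalence classes: [53=57], [54], [55=56].
Quotient map π: X → X/∼ sends 53 ↦ [53=57], 54 ↦ [54], 55 ↦ [55=56], 56 ↦ [55=56], 57 ↦ [53=57].
For each subset V ⊆ X/∼, compute π^{-1}(V) ⊆ X and check whether π^{-1}(V) ∈ τ. V is open in τ_Q iff π^{-1}(V) ∈ τ.
  V = {}: π^{-1}(V) = ∅ ∈ τ ✓.
  V = {[53=57]}: π^{-1}(V) = {53, 57} ∉ τ ✗.
  V = {[54]}: π^{-1}(V) = {54} ∈ τ ✓.
  V = {[53=57], [54]}: π^{-1}(V) = {53, 54, 57} ∈ τ ✓.
  V = {[55=56]}: π^{-1}(V) = {55, 56} ∉ τ ✗.
  V = {[53=57], [55=56]}: π^{-1}(V) = {53, 55, 56, 57} ∉ τ ✗.
  V = {[54], [55=56]}: π^{-1}(V) = {54, 55, 56} ∉ τ ✗.
  V = {[53=57], [54], [55=56]}: π^{-1}(V) = {53, 54, 55, 56, 57} ∈ τ ✓.
Open sets in the quotient: τ_Q = {{}, {[54]}, {[53=57], [54]}, {[53=57], [54], [55=56]}} (4 elements).


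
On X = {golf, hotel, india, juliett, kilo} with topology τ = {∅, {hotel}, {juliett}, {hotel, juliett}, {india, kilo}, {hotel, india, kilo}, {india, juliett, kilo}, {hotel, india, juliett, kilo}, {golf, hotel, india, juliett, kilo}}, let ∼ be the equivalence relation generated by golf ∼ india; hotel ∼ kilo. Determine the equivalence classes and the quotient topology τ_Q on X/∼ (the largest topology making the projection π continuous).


X/∼ = {[golf=india], [hotel=kilo], [juliett]}; |τ_Q| = 3.

Equivalence classes: [golf=india], [hotel=kilo], [juliett].
Quotient map π: X → X/∼ sends golf ↦ [golf=india], hotel ↦ [hotel=kilo], india ↦ [golf=india], juliett ↦ [juliett], kilo ↦ [hotel=kilo].
For each subset V ⊆ X/∼, compute π^{-1}(V) ⊆ X and check whether π^{-1}(V) ∈ τ. V is open in τ_Q iff π^{-1}(V) ∈ τ.
  V = {}: π^{-1}(V) = ∅ ∈ τ ✓.
  V = {[golf=india]}: π^{-1}(V) = {golf, india} ∉ τ ✗.
  V = {[hotel=kilo]}: π^{-1}(V) = {hotel, kilo} ∉ τ ✗.
  V = {[golf=india], [hotel=kilo]}: π^{-1}(V) = {golf, hotel, india, kilo} ∉ τ ✗.
  V = {[juliett]}: π^{-1}(V) = {juliett} ∈ τ ✓.
  V = {[golf=india], [juliett]}: π^{-1}(V) = {golf, india, juliett} ∉ τ ✗.
  V = {[hotel=kilo], [juliett]}: π^{-1}(V) = {hotel, juliett, kilo} ∉ τ ✗.
  V = {[golf=india], [hotel=kilo], [juliett]}: π^{-1}(V) = {golf, hotel, india, juliett, kilo} ∈ τ ✓.
Open sets in the quotient: τ_Q = {{}, {[juliett]}, {[golf=india], [hotel=kilo], [juliett]}} (3 elements).


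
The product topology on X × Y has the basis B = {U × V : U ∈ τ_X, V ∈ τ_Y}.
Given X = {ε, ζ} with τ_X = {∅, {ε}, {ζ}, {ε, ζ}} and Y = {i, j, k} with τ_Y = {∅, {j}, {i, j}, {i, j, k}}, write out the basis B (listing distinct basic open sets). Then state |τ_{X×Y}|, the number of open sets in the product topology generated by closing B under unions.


Basis B = {∅ × ∅, {ε} × {j}, {ζ} × {j}, {ε} × {i, j}, {ε, ζ} × {j}, {ζ} × {i, j}, {ε} × {i, j, k}, {ζ} × {i, j, k}, {ε, ζ} × {i, j}, {ε, ζ} × {i, j, k}}; |τ_{X×Y}| = 16.

Enumerate products U × V with U ∈ τ_X, V ∈ τ_Y (deduplicated):
  ∅ × ∅ = {} (∅)
  {ε} × {j} = {(ε,j)}
  {ζ} × {j} = {(ζ,j)}
  {ε} × {i, j} = {(ε,i), (ε,j)}
  {ε, ζ} × {j} = {(ε,j), (ζ,j)}
  {ζ} × {i, j} = {(ζ,i), (ζ,j)}
  {ε} × {i, j, k} = {(ε,i), (ε,j), (ε,k)}
  {ζ} × {i, j, k} = {(ζ,i), (ζ,j), (ζ,k)}
  {ε, ζ} × {i, j} = {(ε,i), (ε,j), (ζ,i), (ζ,j)}
  {ε, ζ} × {i, j, k} = {(ε,i), (ε,j), (ε,k), (ζ,i), (ζ,j), (ζ,k)}
These 10 distinct sets form the basis B.
Close under arbitrary unions to get τ_{X×Y}; counting gives |τ_{X×Y}| = 16.


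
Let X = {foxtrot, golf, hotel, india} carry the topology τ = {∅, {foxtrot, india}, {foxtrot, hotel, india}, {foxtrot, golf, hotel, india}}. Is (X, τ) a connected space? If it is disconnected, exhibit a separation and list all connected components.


(X, τ) is connected.

Find clopen sets (U ∈ τ with X ∖ U ∈ τ):
  U = ∅, X ∖ U = {foxtrot, golf, hotel, india} — both open, so U is clopen.
  U = {foxtrot, golf, hotel, india}, X ∖ U = ∅ — both open, so U is clopen.
Only trivial clopens (∅ and X) exist, so (X, τ) is connected.
Compute connected components by grouping points that agree on all clopens:
  component: {foxtrot, golf, hotel, india}


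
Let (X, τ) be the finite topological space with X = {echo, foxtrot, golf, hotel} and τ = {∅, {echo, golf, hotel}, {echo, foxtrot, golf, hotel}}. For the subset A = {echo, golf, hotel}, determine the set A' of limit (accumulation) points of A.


A' = {echo, foxtrot, golf, hotel}

For each x ∈ X, list the open sets U ∈ τ with x ∈ U, then check whether U ∩ (A ∖ {x}) ≠ ∅ for every such U.
  x = echo: opens ∋ x are {echo, golf, hotel}, {echo, foxtrot, golf, hotel}; each meets A ∖ {echo}, so x IS a limit point.
  x = foxtrot: opens ∋ x are {echo, foxtrot, golf, hotel}; each meets A ∖ {foxtrot}, so x IS a limit point.
  x = golf: opens ∋ x are {echo, golf, hotel}, {echo, foxtrot, golf, hotel}; each meets A ∖ {golf}, so x IS a limit point.
  x = hotel: opens ∋ x are {echo, golf, hotel}, {echo, foxtrot, golf, hotel}; each meets A ∖ {hotel}, so x IS a limit point.
Collecting: A' = {echo, foxtrot, golf, hotel}.


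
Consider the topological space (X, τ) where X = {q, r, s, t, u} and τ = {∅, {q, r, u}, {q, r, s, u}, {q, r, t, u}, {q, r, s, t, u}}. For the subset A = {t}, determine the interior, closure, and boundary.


int(A) = ∅, cl(A) = {t}, ∂A = {t}.

Closed sets in (X, τ) are complements of opens:
  closed(X, τ) = {∅, {s}, {t}, {s, t}, {q, r, s, t, u}}.
int(A) = ⋃ {U ∈ τ : U ⊆ A}. Opens contained in A: ∅.
Taking the union of these: int(A) = ∅.
cl(A) = ⋂ {C closed : A ⊆ C}. Closed sets containing A: {t}, {s, t}, {q, r, s, t, u}.
Intersecting these: cl(A) = {t}.
∂A = cl(A) ∖ int(A) = {t} ∖ ∅ = {t}.


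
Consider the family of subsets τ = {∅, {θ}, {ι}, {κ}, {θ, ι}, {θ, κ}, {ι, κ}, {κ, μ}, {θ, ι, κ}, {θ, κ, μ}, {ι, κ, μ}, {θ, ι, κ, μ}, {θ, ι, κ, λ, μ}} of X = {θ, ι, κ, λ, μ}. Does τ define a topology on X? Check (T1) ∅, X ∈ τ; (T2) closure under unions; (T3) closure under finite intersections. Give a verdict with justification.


τ IS a topology on X.

Axiom (T1): ∅ ∈ τ? Yes; X ∈ τ? Yes.
Axiom (T2/T3): check pairwise unions and intersections of members of τ.
All pairwise intersections and unions checked — each lies in τ. Therefore τ satisfies (T1), (T2), (T3): it IS a topology on X.


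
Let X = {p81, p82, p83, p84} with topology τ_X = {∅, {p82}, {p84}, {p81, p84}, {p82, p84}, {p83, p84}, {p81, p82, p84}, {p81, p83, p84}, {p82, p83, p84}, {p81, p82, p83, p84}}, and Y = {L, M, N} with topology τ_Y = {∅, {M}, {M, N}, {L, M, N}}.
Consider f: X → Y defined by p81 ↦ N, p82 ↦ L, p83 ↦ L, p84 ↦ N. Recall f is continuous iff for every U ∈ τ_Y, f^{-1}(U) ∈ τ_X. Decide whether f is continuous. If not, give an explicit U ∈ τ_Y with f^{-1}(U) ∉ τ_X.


f IS continuous.

Compute f^{-1}(U) for each U ∈ τ_Y:
  U = ∅: f^{-1}(U) = ∅ ∈ τ_X ✓.
  U = {M}: f^{-1}(U) = ∅ ∈ τ_X ✓.
  U = {M, N}: f^{-1}(U) = {p81, p84} ∈ τ_X ✓.
  U = {L, M, N}: f^{-1}(U) = {p81, p82, p83, p84} ∈ τ_X ✓.
Every preimage lies in τ_X, so f IS continuous.


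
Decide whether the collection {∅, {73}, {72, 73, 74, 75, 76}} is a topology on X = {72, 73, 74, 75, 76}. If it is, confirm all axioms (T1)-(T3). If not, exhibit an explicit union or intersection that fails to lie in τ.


τ IS a topology on X.

Axiom (T1): ∅ ∈ τ? Yes; X ∈ τ? Yes.
Axiom (T2/T3): check pairwise unions and intersections of members of τ.
All pairwise intersections and unions checked — each lies in τ. Therefore τ satisfies (T1), (T2), (T3): it IS a topology on X.


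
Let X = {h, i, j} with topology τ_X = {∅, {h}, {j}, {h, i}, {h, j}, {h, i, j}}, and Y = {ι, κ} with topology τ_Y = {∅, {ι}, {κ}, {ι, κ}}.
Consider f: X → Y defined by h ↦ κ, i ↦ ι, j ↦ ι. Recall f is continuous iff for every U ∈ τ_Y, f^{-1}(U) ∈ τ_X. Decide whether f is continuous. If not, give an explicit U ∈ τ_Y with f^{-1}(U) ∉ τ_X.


f is NOT continuous.

Compute f^{-1}(U) for each U ∈ τ_Y:
  U = ∅: f^{-1}(U) = ∅ ∈ τ_X ✓.
  U = {ι}: f^{-1}(U) = {i, j} ∉ τ_X ✗.
  U = {κ}: f^{-1}(U) = {h} ∈ τ_X ✓.
  U = {ι, κ}: f^{-1}(U) = {h, i, j} ∈ τ_X ✓.
Found U = {ι} with f^{-1}(U) = {i, j} not in τ_X. Therefore f is NOT continuous.


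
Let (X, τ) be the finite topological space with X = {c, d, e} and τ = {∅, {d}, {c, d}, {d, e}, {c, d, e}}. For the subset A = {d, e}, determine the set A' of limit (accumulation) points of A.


A' = {c, e}

For each x ∈ X, list the open sets U ∈ τ with x ∈ U, then check whether U ∩ (A ∖ {x}) ≠ ∅ for every such U.
  x = c: opens ∋ x are {c, d}, {c, d, e}; each meets A ∖ {c}, so x IS a limit point.
  x = d: open {d} ∋ x has {d} ∩ (A ∖ {d}) = ∅, so x is NOT a limit point.
  x = e: opens ∋ x are {d, e}, {c, d, e}; each meets A ∖ {e}, so x IS a limit point.
Collecting: A' = {c, e}.


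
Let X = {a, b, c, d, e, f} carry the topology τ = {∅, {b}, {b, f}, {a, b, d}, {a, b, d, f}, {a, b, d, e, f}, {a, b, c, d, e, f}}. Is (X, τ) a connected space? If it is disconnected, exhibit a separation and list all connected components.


(X, τ) is connected.

Find clopen sets (U ∈ τ with X ∖ U ∈ τ):
  U = ∅, X ∖ U = {a, b, c, d, e, f} — both open, so U is clopen.
  U = {a, b, c, d, e, f}, X ∖ U = ∅ — both open, so U is clopen.
Only trivial clopens (∅ and X) exist, so (X, τ) is connected.
Compute connected components by grouping points that agree on all clopens:
  component: {a, b, c, d, e, f}


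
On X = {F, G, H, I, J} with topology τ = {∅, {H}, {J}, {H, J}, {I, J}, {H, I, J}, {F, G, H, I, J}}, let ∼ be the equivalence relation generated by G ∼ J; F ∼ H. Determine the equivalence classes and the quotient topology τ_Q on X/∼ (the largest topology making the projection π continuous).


X/∼ = {[F=H], [G=J], [I]}; |τ_Q| = 2.

Equivalence classes: [F=H], [G=J], [I].
Quotient map π: X → X/∼ sends F ↦ [F=H], G ↦ [G=J], H ↦ [F=H], I ↦ [I], J ↦ [G=J].
For each subset V ⊆ X/∼, compute π^{-1}(V) ⊆ X and check whether π^{-1}(V) ∈ τ. V is open in τ_Q iff π^{-1}(V) ∈ τ.
  V = {}: π^{-1}(V) = ∅ ∈ τ ✓.
  V = {[F=H]}: π^{-1}(V) = {F, H} ∉ τ ✗.
  V = {[G=J]}: π^{-1}(V) = {G, J} ∉ τ ✗.
  V = {[F=H], [G=J]}: π^{-1}(V) = {F, G, H, J} ∉ τ ✗.
  V = {[I]}: π^{-1}(V) = {I} ∉ τ ✗.
  V = {[F=H], [I]}: π^{-1}(V) = {F, H, I} ∉ τ ✗.
  V = {[G=J], [I]}: π^{-1}(V) = {G, I, J} ∉ τ ✗.
  V = {[F=H], [G=J], [I]}: π^{-1}(V) = {F, G, H, I, J} ∈ τ ✓.
Open sets in the quotient: τ_Q = {{}, {[F=H], [G=J], [I]}} (2 elements).


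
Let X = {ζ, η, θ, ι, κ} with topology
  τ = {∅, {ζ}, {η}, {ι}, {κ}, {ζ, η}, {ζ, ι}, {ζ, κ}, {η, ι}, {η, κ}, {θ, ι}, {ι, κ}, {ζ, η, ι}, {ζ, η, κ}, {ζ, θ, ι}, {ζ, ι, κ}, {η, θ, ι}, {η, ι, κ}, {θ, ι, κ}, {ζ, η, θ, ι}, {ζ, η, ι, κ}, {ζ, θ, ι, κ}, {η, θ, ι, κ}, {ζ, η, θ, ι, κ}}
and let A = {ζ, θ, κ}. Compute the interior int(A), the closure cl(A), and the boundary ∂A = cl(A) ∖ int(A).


int(A) = {ζ, κ}, cl(A) = {ζ, θ, κ}, ∂A = {θ}.

Closed sets in (X, τ) are complements of opens:
  closed(X, τ) = {∅, {ζ}, {η}, {θ}, {κ}, {ζ, η}, {ζ, θ}, {ζ, κ}, {η, θ}, {η, κ}, {θ, ι}, {θ, κ}, {ζ, η, θ}, {ζ, η, κ}, {ζ, θ, ι}, {ζ, θ, κ}, {η, θ, ι}, {η, θ, κ}, {θ, ι, κ}, {ζ, η, θ, ι}, {ζ, η, θ, κ}, {ζ, θ, ι, κ}, {η, θ, ι, κ}, {ζ, η, θ, ι, κ}}.
int(A) = ⋃ {U ∈ τ : U ⊆ A}. Opens contained in A: ∅, {ζ}, {κ}, {ζ, κ}.
Taking the union of these: int(A) = {ζ, κ}.
cl(A) = ⋂ {C closed : A ⊆ C}. Closed sets containing A: {ζ, θ, κ}, {ζ, η, θ, κ}, {ζ, θ, ι, κ}, {ζ, η, θ, ι, κ}.
Intersecting these: cl(A) = {ζ, θ, κ}.
∂A = cl(A) ∖ int(A) = {ζ, θ, κ} ∖ {ζ, κ} = {θ}.


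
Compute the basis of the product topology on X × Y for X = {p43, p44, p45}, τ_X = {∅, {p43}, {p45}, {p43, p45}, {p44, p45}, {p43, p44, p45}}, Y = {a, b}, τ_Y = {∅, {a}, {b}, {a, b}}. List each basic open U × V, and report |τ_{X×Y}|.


Basis B = {∅ × ∅, {p43} × {a}, {p43} × {b}, {p45} × {a}, {p45} × {b}, {p43} × {a, b}, {p43, p45} × {a}, {p43, p45} × {b}, {p44, p45} × {a}, {p44, p45} × {b}, {p45} × {a, b}, {p43, p44, p45} × {a}, {p43, p44, p45} × {b}, {p43, p45} × {a, b}, {p44, p45} × {a, b}, {p43, p44, p45} × {a, b}}; |τ_{X×Y}| = 36.

Enumerate products U × V with U ∈ τ_X, V ∈ τ_Y (deduplicated):
  ∅ × ∅ = {} (∅)
  {p43} × {a} = {(p43,a)}
  {p43} × {b} = {(p43,b)}
  {p45} × {a} = {(p45,a)}
  {p45} × {b} = {(p45,b)}
  {p43} × {a, b} = {(p43,a), (p43,b)}
  {p43, p45} × {a} = {(p43,a), (p45,a)}
  {p43, p45} × {b} = {(p43,b), (p45,b)}
  {p44, p45} × {a} = {(p44,a), (p45,a)}
  {p44, p45} × {b} = {(p44,b), (p45,b)}
  {p45} × {a, b} = {(p45,a), (p45,b)}
  {p43, p44, p45} × {a} = {(p43,a), (p44,a), (p45,a)}
  {p43, p44, p45} × {b} = {(p43,b), (p44,b), (p45,b)}
  {p43, p45} × {a, b} = {(p43,a), (p43,b), (p45,a), (p45,b)}
  {p44, p45} × {a, b} = {(p44,a), (p44,b), (p45,a), (p45,b)}
  {p43, p44, p45} × {a, b} = {(p43,a), (p43,b), (p44,a), (p44,b), (p45,a), (p45,b)}
These 16 distinct sets form the basis B.
Close under arbitrary unions to get τ_{X×Y}; counting gives |τ_{X×Y}| = 36.


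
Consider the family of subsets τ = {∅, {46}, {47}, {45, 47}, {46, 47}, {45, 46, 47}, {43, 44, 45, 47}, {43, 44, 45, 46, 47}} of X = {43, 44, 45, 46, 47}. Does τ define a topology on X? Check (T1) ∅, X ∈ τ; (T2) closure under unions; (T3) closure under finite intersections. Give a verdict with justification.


τ IS a topology on X.

Axiom (T1): ∅ ∈ τ? Yes; X ∈ τ? Yes.
Axiom (T2/T3): check pairwise unions and intersections of members of τ.
All pairwise intersections and unions checked — each lies in τ. Therefore τ satisfies (T1), (T2), (T3): it IS a topology on X.


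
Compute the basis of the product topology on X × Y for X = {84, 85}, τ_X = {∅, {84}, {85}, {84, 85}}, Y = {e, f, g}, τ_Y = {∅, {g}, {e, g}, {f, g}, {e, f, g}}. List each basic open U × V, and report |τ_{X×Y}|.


Basis B = {∅ × ∅, {84} × {g}, {85} × {g}, {84} × {e, g}, {84} × {f, g}, {84, 85} × {g}, {85} × {e, g}, {85} × {f, g}, {84} × {e, f, g}, {85} × {e, f, g}, {84, 85} × {e, g}, {84, 85} × {f, g}, {84, 85} × {e, f, g}}; |τ_{X×Y}| = 25.

Enumerate products U × V with U ∈ τ_X, V ∈ τ_Y (deduplicated):
  ∅ × ∅ = {} (∅)
  {84} × {g} = {(84,g)}
  {85} × {g} = {(85,g)}
  {84} × {e, g} = {(84,e), (84,g)}
  {84} × {f, g} = {(84,f), (84,g)}
  {84, 85} × {g} = {(84,g), (85,g)}
  {85} × {e, g} = {(85,e), (85,g)}
  {85} × {f, g} = {(85,f), (85,g)}
  {84} × {e, f, g} = {(84,e), (84,f), (84,g)}
  {85} × {e, f, g} = {(85,e), (85,f), (85,g)}
  {84, 85} × {e, g} = {(84,e), (84,g), (85,e), (85,g)}
  {84, 85} × {f, g} = {(84,f), (84,g), (85,f), (85,g)}
  {84, 85} × {e, f, g} = {(84,e), (84,f), (84,g), (85,e), (85,f), (85,g)}
These 13 distinct sets form the basis B.
Close under arbitrary unions to get τ_{X×Y}; counting gives |τ_{X×Y}| = 25.


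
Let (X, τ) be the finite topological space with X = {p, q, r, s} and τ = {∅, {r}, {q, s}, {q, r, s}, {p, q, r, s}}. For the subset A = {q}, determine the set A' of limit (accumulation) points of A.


A' = {p, s}

For each x ∈ X, list the open sets U ∈ τ with x ∈ U, then check whether U ∩ (A ∖ {x}) ≠ ∅ for every such U.
  x = p: opens ∋ x are {p, q, r, s}; each meets A ∖ {p}, so x IS a limit point.
  x = q: open {q, s} ∋ x has {q, s} ∩ (A ∖ {q}) = ∅, so x is NOT a limit point.
  x = r: open {r} ∋ x has {r} ∩ (A ∖ {r}) = ∅, so x is NOT a limit point.
  x = s: opens ∋ x are {q, s}, {q, r, s}, {p, q, r, s}; each meets A ∖ {s}, so x IS a limit point.
Collecting: A' = {p, s}.


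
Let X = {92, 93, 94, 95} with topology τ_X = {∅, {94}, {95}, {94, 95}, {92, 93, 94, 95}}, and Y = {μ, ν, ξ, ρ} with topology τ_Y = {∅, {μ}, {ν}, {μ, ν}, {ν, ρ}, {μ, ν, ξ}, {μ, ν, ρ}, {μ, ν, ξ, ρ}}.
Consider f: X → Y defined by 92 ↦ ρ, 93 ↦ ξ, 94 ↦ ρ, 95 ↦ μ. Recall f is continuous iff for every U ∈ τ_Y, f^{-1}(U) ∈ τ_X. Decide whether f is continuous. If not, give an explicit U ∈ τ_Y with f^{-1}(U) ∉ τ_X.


f is NOT continuous.

Compute f^{-1}(U) for each U ∈ τ_Y:
  U = ∅: f^{-1}(U) = ∅ ∈ τ_X ✓.
  U = {μ}: f^{-1}(U) = {95} ∈ τ_X ✓.
  U = {ν}: f^{-1}(U) = ∅ ∈ τ_X ✓.
  U = {μ, ν}: f^{-1}(U) = {95} ∈ τ_X ✓.
  U = {ν, ρ}: f^{-1}(U) = {92, 94} ∉ τ_X ✗.
  U = {μ, ν, ξ}: f^{-1}(U) = {93, 95} ∉ τ_X ✗.
  U = {μ, ν, ρ}: f^{-1}(U) = {92, 94, 95} ∉ τ_X ✗.
  U = {μ, ν, ξ, ρ}: f^{-1}(U) = {92, 93, 94, 95} ∈ τ_X ✓.
Found U = {ν, ρ} with f^{-1}(U) = {92, 94} not in τ_X. Therefore f is NOT continuous.


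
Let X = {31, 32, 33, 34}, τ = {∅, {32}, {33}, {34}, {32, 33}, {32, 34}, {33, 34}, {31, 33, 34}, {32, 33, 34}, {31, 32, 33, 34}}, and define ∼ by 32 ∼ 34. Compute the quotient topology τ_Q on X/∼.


X/∼ = {[31], [32=34], [33]}; |τ_Q| = 5.

Equivalence classes: [31], [32=34], [33].
Quotient map π: X → X/∼ sends 31 ↦ [31], 32 ↦ [32=34], 33 ↦ [33], 34 ↦ [32=34].
For each subset V ⊆ X/∼, compute π^{-1}(V) ⊆ X and check whether π^{-1}(V) ∈ τ. V is open in τ_Q iff π^{-1}(V) ∈ τ.
  V = {}: π^{-1}(V) = ∅ ∈ τ ✓.
  V = {[31]}: π^{-1}(V) = {31} ∉ τ ✗.
  V = {[32=34]}: π^{-1}(V) = {32, 34} ∈ τ ✓.
  V = {[31], [32=34]}: π^{-1}(V) = {31, 32, 34} ∉ τ ✗.
  V = {[33]}: π^{-1}(V) = {33} ∈ τ ✓.
  V = {[31], [33]}: π^{-1}(V) = {31, 33} ∉ τ ✗.
  V = {[32=34], [33]}: π^{-1}(V) = {32, 33, 34} ∈ τ ✓.
  V = {[31], [32=34], [33]}: π^{-1}(V) = {31, 32, 33, 34} ∈ τ ✓.
Open sets in the quotient: τ_Q = {{}, {[32=34]}, {[33]}, {[32=34], [33]}, {[31], [32=34], [33]}} (5 elements).


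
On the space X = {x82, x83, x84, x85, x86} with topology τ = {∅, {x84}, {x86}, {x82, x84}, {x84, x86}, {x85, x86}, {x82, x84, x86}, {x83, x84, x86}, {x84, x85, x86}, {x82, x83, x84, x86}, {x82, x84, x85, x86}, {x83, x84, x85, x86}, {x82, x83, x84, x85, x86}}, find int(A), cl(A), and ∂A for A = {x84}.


int(A) = {x84}, cl(A) = {x82, x83, x84}, ∂A = {x82, x83}.

Closed sets in (X, τ) are complements of opens:
  closed(X, τ) = {∅, {x82}, {x83}, {x85}, {x82, x83}, {x82, x85}, {x83, x85}, {x82, x83, x84}, {x82, x83, x85}, {x83, x85, x86}, {x82, x83, x84, x85}, {x82, x83, x85, x86}, {x82, x83, x84, x85, x86}}.
int(A) = ⋃ {U ∈ τ : U ⊆ A}. Opens contained in A: ∅, {x84}.
Taking the union of these: int(A) = {x84}.
cl(A) = ⋂ {C closed : A ⊆ C}. Closed sets containing A: {x82, x83, x84}, {x82, x83, x84, x85}, {x82, x83, x84, x85, x86}.
Intersecting these: cl(A) = {x82, x83, x84}.
∂A = cl(A) ∖ int(A) = {x82, x83, x84} ∖ {x84} = {x82, x83}.


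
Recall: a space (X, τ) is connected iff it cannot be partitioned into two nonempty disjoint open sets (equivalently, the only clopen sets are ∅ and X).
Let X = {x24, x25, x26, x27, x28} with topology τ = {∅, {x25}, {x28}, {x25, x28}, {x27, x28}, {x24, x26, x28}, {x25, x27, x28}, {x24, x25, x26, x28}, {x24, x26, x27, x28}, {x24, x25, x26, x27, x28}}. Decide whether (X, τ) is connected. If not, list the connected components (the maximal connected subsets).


(X, τ) is disconnected; components = [{x25}, {x24, x26, x27, x28}].

Find clopen sets (U ∈ τ with X ∖ U ∈ τ):
  U = ∅, X ∖ U = {x24, x25, x26, x27, x28} — both open, so U is clopen.
  U = {x25}, X ∖ U = {x24, x26, x27, x28} — both open, so U is clopen.
  U = {x24, x26, x27, x28}, X ∖ U = {x25} — both open, so U is clopen.
  U = {x24, x25, x26, x27, x28}, X ∖ U = ∅ — both open, so U is clopen.
Nontrivial clopen(s) exist: e.g. {x24, x26, x27, x28}. So (X, τ) is disconnected.
Compute connected components by grouping points that agree on all clopens:
  component: {x25}
  component: {x24, x26, x27, x28}


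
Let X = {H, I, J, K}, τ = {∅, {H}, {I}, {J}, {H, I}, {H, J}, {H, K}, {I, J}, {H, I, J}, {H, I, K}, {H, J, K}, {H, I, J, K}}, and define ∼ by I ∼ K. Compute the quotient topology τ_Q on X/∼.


X/∼ = {[H], [I=K], [J]}; |τ_Q| = 6.

Equivalence classes: [H], [I=K], [J].
Quotient map π: X → X/∼ sends H ↦ [H], I ↦ [I=K], J ↦ [J], K ↦ [I=K].
For each subset V ⊆ X/∼, compute π^{-1}(V) ⊆ X and check whether π^{-1}(V) ∈ τ. V is open in τ_Q iff π^{-1}(V) ∈ τ.
  V = {}: π^{-1}(V) = ∅ ∈ τ ✓.
  V = {[H]}: π^{-1}(V) = {H} ∈ τ ✓.
  V = {[I=K]}: π^{-1}(V) = {I, K} ∉ τ ✗.
  V = {[H], [I=K]}: π^{-1}(V) = {H, I, K} ∈ τ ✓.
  V = {[J]}: π^{-1}(V) = {J} ∈ τ ✓.
  V = {[H], [J]}: π^{-1}(V) = {H, J} ∈ τ ✓.
  V = {[I=K], [J]}: π^{-1}(V) = {I, J, K} ∉ τ ✗.
  V = {[H], [I=K], [J]}: π^{-1}(V) = {H, I, J, K} ∈ τ ✓.
Open sets in the quotient: τ_Q = {{}, {[H]}, {[H], [I=K]}, {[J]}, {[H], [J]}, {[H], [I=K], [J]}} (6 elements).


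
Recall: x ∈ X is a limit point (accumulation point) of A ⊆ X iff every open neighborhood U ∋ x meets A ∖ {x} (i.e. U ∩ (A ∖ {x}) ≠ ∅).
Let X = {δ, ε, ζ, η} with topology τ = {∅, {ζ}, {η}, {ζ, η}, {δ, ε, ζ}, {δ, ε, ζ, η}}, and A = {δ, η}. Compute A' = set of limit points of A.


A' = {ε}

For each x ∈ X, list the open sets U ∈ τ with x ∈ U, then check whether U ∩ (A ∖ {x}) ≠ ∅ for every such U.
  x = δ: open {δ, ε, ζ} ∋ x has {δ, ε, ζ} ∩ (A ∖ {δ}) = ∅, so x is NOT a limit point.
  x = ε: opens ∋ x are {δ, ε, ζ}, {δ, ε, ζ, η}; each meets A ∖ {ε}, so x IS a limit point.
  x = ζ: open {ζ} ∋ x has {ζ} ∩ (A ∖ {ζ}) = ∅, so x is NOT a limit point.
  x = η: open {η} ∋ x has {η} ∩ (A ∖ {η}) = ∅, so x is NOT a limit point.
Collecting: A' = {ε}.


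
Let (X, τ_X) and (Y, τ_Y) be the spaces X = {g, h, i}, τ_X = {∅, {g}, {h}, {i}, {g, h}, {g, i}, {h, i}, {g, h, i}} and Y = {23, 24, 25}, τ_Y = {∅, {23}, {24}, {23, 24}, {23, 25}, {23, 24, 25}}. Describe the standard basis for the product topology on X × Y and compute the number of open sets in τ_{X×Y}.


Basis B = {∅ × ∅, {g} × {23}, {g} × {24}, {h} × {23}, {h} × {24}, {i} × {23}, {i} × {24}, {g} × {23, 24}, {g} × {23, 25}, {g, h} × {23}, {g, i} × {23}, {g, h} × {24}, {g, i} × {24}, {h} × {23, 24}, {h} × {23, 25}, {h, i} × {23}, {h, i} × {24}, {i} × {23, 24}, {i} × {23, 25}, {g} × {23, 24, 25}, {g, h, i} × {23}, {g, h, i} × {24}, {h} × {23, 24, 25}, {i} × {23, 24, 25}, {g, h} × {23, 24}, {g, i} × {23, 24}, {g, h} × {23, 25}, {g, i} × {23, 25}, {h, i} × {23, 24}, {h, i} × {23, 25}, {g, h} × {23, 24, 25}, {g, i} × {23, 24, 25}, {g, h, i} × {23, 24}, {g, h, i} × {23, 25}, {h, i} × {23, 24, 25}, {g, h, i} × {23, 24, 25}}; |τ_{X×Y}| = 216.

Enumerate products U × V with U ∈ τ_X, V ∈ τ_Y (deduplicated):
  ∅ × ∅ = {} (∅)
  {g} × {23} = {(g,23)}
  {g} × {24} = {(g,24)}
  {h} × {23} = {(h,23)}
  {h} × {24} = {(h,24)}
  {i} × {23} = {(i,23)}
  {i} × {24} = {(i,24)}
  {g} × {23, 24} = {(g,23), (g,24)}
  {g} × {23, 25} = {(g,23), (g,25)}
  {g, h} × {23} = {(g,23), (h,23)}
  {g, i} × {23} = {(g,23), (i,23)}
  {g, h} × {24} = {(g,24), (h,24)}
  {g, i} × {24} = {(g,24), (i,24)}
  {h} × {23, 24} = {(h,23), (h,24)}
  {h} × {23, 25} = {(h,23), (h,25)}
  {h, i} × {23} = {(h,23), (i,23)}
  {h, i} × {24} = {(h,24), (i,24)}
  {i} × {23, 24} = {(i,23), (i,24)}
  {i} × {23, 25} = {(i,23), (i,25)}
  {g} × {23, 24, 25} = {(g,23), (g,24), (g,25)}
  {g, h, i} × {23} = {(g,23), (h,23), (i,23)}
  {g, h, i} × {24} = {(g,24), (h,24), (i,24)}
  {h} × {23, 24, 25} = {(h,23), (h,24), (h,25)}
  {i} × {23, 24, 25} = {(i,23), (i,24), (i,25)}
  {g, h} × {23, 24} = {(g,23), (g,24), (h,23), (h,24)}
  {g, i} × {23, 24} = {(g,23), (g,24), (i,23), (i,24)}
  {g, h} × {23, 25} = {(g,23), (g,25), (h,23), (h,25)}
  {g, i} × {23, 25} = {(g,23), (g,25), (i,23), (i,25)}
  {h, i} × {23, 24} = {(h,23), (h,24), (i,23), (i,24)}
  {h, i} × {23, 25} = {(h,23), (h,25), (i,23), (i,25)}
  {g, h} × {23, 24, 25} = {(g,23), (g,24), (g,25), (h,23), (h,24), (h,25)}
  {g, i} × {23, 24, 25} = {(g,23), (g,24), (g,25), (i,23), (i,24), (i,25)}
  {g, h, i} × {23, 24} = {(g,23), (g,24), (h,23), (h,24), (i,23), (i,24)}
  {g, h, i} × {23, 25} = {(g,23), (g,25), (h,23), (h,25), (i,23), (i,25)}
  {h, i} × {23, 24, 25} = {(h,23), (h,24), (h,25), (i,23), (i,24), (i,25)}
  {g, h, i} × {23, 24, 25} = {(g,23), (g,24), (g,25), (h,23), (h,24), (h,25), (i,23), (i,24), (i,25)}
These 36 distinct sets form the basis B.
Close under arbitrary unions to get τ_{X×Y}; counting gives |τ_{X×Y}| = 216.
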